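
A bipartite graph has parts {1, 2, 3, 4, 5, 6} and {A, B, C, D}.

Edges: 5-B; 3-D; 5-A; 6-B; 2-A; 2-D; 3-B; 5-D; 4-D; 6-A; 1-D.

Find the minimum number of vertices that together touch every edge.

The 3 edges 1–D, 2–A, 3–B form a matching, so any vertex cover needs at least 3 vertices (one per matched edge).
Conversely {A, B, D} meets every edge and has exactly 3 vertices, so 3 is optimal.

3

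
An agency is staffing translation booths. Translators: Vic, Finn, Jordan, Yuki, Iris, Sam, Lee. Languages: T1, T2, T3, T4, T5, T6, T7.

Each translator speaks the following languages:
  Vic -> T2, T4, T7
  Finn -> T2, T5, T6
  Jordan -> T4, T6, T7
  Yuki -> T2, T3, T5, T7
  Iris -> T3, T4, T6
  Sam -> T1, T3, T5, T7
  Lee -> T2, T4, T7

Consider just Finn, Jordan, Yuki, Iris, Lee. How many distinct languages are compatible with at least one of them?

The union of neighbours of {Finn, Jordan, Yuki, Iris, Lee} is {T2, T3, T4, T5, T6, T7}, which has 6 elements.
Since |N(S)| = 6 ≥ |S| = 5, Hall's condition holds for this subset.

6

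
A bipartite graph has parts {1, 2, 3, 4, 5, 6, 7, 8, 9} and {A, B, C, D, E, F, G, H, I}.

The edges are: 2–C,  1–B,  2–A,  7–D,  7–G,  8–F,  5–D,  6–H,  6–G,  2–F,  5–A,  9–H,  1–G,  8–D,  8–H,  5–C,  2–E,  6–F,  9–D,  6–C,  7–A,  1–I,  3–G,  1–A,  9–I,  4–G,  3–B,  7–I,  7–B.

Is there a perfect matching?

A valid assignment of size 9: 1→I, 2→E, 3→B, 4→G, 5→C, 6→F, 7→A, 8→H, 9→D.
All 9 left vertices are covered.

Yes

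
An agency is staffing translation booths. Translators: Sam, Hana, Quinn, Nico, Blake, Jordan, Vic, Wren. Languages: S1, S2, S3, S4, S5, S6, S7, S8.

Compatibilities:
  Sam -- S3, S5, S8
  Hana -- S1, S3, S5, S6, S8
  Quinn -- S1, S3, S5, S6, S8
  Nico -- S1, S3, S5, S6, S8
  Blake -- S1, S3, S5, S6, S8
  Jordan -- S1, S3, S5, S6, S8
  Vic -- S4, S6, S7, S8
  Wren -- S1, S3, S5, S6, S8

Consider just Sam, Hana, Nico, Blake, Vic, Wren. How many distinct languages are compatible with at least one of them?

The union of neighbours of {Sam, Hana, Nico, Blake, Vic, Wren} is {S1, S3, S4, S5, S6, S7, S8}, which has 7 elements.
Since |N(S)| = 7 ≥ |S| = 6, Hall's condition holds for this subset.

7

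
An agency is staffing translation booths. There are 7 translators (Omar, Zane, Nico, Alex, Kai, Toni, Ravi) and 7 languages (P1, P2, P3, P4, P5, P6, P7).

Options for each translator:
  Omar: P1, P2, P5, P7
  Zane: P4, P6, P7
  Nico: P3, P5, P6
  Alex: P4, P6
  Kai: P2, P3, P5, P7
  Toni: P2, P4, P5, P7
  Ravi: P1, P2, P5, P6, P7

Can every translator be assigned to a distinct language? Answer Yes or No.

One maximum matching: Omar-P5, Zane-P6, Nico-P3, Alex-P4, Kai-P7, Toni-P2, Ravi-P1.
All 7 translators are covered.

Yes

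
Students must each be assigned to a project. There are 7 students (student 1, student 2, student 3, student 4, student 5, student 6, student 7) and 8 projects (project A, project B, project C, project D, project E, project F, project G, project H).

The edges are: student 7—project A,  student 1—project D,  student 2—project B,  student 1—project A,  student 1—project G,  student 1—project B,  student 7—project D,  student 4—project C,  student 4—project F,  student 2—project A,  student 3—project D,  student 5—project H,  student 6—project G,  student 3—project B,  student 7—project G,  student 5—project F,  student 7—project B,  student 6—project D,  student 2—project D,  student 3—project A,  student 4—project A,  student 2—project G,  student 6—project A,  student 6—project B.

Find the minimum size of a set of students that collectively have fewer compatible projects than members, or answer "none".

Take S = {student 1, student 2, student 3, student 6, student 7}. Its neighbourhood is {project A, project B, project D, project G}, so |N(S)| = 4 < |S| = 5.
Every subset of size less than 5 has at least as many neighbours as members, so 5 is the minimum.

5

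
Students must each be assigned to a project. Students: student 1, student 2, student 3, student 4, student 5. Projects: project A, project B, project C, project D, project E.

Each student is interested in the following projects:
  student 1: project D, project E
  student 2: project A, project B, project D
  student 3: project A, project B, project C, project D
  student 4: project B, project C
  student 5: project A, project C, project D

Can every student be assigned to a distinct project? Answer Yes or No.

A valid assignment of size 5: student 1-project E, student 2-project A, student 3-project D, student 4-project B, student 5-project C.
Every student is matched, so this is a perfect matching.

Yes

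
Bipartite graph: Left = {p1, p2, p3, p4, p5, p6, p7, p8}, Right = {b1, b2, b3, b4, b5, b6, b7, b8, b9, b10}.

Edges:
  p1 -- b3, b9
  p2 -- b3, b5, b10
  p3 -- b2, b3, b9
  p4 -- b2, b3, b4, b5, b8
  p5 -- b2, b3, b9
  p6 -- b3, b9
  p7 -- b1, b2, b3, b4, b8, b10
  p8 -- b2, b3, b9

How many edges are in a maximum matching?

A valid assignment of size 6: p1-b9, p2-b5, p3-b2, p4-b8, p5-b3, p7-b1.
The set {p1, p3, p5, p6, p8} has only 3 neighbours ({b2, b3, b9}), so by Hall's theorem at most 6 of the 8 left vertices can be matched.

6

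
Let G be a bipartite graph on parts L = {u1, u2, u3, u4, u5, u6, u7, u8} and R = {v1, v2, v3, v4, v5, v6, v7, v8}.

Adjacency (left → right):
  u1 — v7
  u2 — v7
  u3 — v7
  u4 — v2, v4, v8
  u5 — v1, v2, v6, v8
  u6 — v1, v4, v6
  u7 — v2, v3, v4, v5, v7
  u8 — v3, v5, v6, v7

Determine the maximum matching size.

6

A valid assignment of size 6: u1→v7, u4→v4, u5→v2, u6→v1, u7→v3, u8→v6.
The set {u1, u2, u3} has only 1 neighbour ({v7}), so by Hall's theorem at most 6 of the 8 left vertices can be matched.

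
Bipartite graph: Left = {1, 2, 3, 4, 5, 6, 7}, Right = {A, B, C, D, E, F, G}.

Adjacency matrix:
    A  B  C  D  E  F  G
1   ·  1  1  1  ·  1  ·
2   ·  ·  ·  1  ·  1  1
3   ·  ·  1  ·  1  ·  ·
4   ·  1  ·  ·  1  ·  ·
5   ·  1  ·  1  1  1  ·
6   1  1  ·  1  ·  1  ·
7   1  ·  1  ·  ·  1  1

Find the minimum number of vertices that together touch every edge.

A maximum matching has 7 edges (e.g. 1–B, 2–G, 3–C, 4–E, 5–D, 6–A, 7–F).
By König's theorem the minimum vertex cover has the same size. One such cover is {1, 2, 3, 4, 5, 6, 7}.

7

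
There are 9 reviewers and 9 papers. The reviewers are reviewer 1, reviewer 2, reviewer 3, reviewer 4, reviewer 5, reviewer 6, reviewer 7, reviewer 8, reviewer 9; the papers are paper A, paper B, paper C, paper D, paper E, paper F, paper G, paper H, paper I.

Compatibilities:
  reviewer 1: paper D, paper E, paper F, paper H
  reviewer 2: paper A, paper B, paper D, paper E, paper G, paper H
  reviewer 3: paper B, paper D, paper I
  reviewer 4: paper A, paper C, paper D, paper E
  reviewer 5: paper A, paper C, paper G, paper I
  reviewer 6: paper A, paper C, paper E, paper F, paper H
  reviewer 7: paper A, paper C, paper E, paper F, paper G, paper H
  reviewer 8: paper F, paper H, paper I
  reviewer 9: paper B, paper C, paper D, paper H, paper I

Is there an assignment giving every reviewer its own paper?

Yes

One maximum matching: reviewer 1–paper D, reviewer 2–paper G, reviewer 3–paper B, reviewer 4–paper E, reviewer 5–paper A, reviewer 6–paper H, reviewer 7–paper C, reviewer 8–paper F, reviewer 9–paper I.
Every reviewer is matched, so this is a perfect matching.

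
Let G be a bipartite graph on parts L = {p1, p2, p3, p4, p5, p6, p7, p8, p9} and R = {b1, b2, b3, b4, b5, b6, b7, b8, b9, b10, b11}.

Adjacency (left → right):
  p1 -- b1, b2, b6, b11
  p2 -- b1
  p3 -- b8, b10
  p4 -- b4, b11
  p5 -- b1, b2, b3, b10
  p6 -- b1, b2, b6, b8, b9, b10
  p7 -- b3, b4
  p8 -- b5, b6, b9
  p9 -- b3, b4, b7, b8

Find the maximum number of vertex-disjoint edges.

For example, pair p1-b6, p2-b1, p3-b8, p4-b11, p5-b2, p6-b10, p7-b4, p8-b5, p9-b3.
This saturates every left vertex, so 9 is the maximum.

9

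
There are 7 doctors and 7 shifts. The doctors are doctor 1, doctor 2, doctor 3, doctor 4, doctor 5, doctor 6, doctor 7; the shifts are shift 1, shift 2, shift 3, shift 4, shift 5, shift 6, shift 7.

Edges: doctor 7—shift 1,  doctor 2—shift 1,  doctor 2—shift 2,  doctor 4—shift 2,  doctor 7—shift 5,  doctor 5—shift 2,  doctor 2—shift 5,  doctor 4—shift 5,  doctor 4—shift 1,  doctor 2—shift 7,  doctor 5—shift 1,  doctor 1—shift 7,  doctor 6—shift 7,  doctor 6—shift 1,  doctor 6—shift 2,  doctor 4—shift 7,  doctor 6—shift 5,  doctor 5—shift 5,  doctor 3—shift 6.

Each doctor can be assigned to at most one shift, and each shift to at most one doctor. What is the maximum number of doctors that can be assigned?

5

A valid assignment of size 5: doctor 1→shift 7, doctor 2→shift 1, doctor 3→shift 6, doctor 4→shift 5, doctor 5→shift 2.
The set {doctor 1, doctor 2, doctor 4, doctor 5, doctor 6, doctor 7} has only 4 neighbours ({shift 1, shift 2, shift 5, shift 7}), so by Hall's theorem at most 5 of the 7 doctors can be matched.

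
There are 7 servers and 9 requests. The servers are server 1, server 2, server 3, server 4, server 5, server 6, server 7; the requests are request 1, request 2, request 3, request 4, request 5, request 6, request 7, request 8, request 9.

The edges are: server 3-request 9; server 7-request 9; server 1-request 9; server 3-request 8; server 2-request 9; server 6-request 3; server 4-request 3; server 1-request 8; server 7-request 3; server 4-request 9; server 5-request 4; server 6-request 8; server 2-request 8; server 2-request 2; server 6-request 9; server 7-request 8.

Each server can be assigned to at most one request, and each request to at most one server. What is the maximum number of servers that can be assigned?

5

For example, pair server 1-request 8, server 2-request 2, server 3-request 9, server 4-request 3, server 5-request 4.
The set {server 1, server 3, server 4, server 6, server 7} has only 3 neighbours ({request 3, request 8, request 9}), so by Hall's theorem at most 5 of the 7 servers can be matched.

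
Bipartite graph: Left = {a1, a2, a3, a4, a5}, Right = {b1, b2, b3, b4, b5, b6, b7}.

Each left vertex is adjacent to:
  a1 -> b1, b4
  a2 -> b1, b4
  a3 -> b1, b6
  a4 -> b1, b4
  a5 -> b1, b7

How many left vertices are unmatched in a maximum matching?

1

For example, pair a1-b1, a2-b4, a3-b6, a5-b7.
The set {a1, a2, a4} has only 2 neighbours ({b1, b4}), so by Hall's theorem at most 4 of the 5 left vertices can be matched.
That matches 4 of the 5, leaving 1 unmatched; no matching can do better.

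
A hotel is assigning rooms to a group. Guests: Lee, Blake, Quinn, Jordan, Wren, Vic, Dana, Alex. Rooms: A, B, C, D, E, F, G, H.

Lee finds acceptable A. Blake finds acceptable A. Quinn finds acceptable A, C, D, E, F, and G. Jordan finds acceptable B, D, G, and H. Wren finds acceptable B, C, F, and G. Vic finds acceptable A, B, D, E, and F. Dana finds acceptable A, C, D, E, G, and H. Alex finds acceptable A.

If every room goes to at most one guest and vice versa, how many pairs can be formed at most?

6

One maximum matching: Lee–A, Quinn–E, Jordan–D, Wren–F, Vic–B, Dana–G.
The set {Lee, Blake, Alex} has only 1 neighbour ({A}), so by Hall's theorem at most 6 of the 8 guests can be matched.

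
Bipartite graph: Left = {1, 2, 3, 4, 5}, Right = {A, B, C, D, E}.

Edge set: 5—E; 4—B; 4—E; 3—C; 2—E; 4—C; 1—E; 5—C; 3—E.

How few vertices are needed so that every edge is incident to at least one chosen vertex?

3

The 3 edges 1–E, 3–C, 4–B form a matching, so any vertex cover needs at least 3 vertices (one per matched edge).
Conversely {4, C, E} meets every edge and has exactly 3 vertices, so 3 is optimal.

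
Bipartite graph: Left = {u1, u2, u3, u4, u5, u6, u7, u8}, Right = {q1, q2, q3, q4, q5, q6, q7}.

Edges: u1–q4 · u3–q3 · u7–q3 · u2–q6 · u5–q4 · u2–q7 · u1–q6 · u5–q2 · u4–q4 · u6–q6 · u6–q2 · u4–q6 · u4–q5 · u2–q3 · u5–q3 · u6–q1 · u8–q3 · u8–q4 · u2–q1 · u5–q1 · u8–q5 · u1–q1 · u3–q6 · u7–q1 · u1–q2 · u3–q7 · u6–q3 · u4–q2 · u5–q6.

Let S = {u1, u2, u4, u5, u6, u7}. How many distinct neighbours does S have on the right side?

The union of neighbours of {u1, u2, u4, u5, u6, u7} is {q1, q2, q3, q4, q5, q6, q7}, which has 7 elements.
Since |N(S)| = 7 ≥ |S| = 6, Hall's condition holds for this subset.

7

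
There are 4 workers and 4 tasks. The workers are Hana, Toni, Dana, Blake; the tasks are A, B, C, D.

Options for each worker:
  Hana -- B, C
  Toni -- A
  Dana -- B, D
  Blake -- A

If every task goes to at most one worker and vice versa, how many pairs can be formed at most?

3

For example, pair Hana→C, Toni→A, Dana→B.
The set {Toni, Blake} has only 1 neighbour ({A}), so by Hall's theorem at most 3 of the 4 workers can be matched.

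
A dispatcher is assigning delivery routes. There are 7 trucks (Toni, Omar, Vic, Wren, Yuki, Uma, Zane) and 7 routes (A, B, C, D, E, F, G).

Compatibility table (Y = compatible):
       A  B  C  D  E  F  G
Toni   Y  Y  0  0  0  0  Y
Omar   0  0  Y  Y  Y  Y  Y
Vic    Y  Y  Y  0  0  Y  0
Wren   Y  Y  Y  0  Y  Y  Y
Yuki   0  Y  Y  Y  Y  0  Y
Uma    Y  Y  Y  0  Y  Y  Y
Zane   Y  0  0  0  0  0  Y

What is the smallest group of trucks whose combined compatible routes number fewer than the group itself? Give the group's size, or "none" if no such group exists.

none

A matching saturating every truck exists, for instance Toni→B, Omar→E, Vic→F, Wren→C, Yuki→D, Uma→A, Zane→G.
By Hall's marriage theorem, this means |N(S)| ≥ |S| for every subset S, so no violating subset exists.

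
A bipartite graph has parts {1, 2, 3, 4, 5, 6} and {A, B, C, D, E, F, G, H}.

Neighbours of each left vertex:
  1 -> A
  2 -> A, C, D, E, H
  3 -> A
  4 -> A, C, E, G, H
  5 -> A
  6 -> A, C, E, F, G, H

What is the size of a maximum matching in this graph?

For example, pair 1→A, 2→H, 4→E, 6→G.
The set {1, 3, 5} has only 1 neighbour ({A}), so by Hall's theorem at most 4 of the 6 left vertices can be matched.

4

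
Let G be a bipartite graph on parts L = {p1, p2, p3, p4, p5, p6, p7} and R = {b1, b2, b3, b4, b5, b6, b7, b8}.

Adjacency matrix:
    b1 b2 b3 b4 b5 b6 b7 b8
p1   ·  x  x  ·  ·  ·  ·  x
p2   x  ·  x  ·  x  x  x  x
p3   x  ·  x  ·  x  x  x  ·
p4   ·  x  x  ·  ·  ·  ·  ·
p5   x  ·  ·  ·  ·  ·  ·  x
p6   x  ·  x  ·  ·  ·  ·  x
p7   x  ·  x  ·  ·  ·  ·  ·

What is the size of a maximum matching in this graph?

One maximum matching: p1-b8, p2-b7, p3-b5, p4-b2, p5-b1, p6-b3.
The set {p1, p4, p5, p6, p7} has only 4 neighbours ({b1, b2, b3, b8}), so by Hall's theorem at most 6 of the 7 left vertices can be matched.

6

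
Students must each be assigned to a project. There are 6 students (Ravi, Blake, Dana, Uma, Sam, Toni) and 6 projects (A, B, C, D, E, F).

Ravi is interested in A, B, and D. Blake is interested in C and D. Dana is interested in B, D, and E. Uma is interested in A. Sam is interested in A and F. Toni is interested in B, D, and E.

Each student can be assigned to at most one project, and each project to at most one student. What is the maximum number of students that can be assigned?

A valid assignment of size 6: Ravi→D, Blake→C, Dana→E, Uma→A, Sam→F, Toni→B.
This saturates every student, so 6 is the maximum.

6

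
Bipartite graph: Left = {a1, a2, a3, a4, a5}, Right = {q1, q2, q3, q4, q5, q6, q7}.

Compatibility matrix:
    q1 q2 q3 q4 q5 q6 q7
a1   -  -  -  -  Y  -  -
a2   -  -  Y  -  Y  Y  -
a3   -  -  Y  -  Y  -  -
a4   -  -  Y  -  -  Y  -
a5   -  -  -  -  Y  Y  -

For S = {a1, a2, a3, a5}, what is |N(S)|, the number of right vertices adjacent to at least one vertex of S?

3

The union of neighbours of {a1, a2, a3, a5} is {q3, q5, q6}, which has 3 elements.
Since |N(S)| = 3 < |S| = 4, Hall's condition fails for this subset.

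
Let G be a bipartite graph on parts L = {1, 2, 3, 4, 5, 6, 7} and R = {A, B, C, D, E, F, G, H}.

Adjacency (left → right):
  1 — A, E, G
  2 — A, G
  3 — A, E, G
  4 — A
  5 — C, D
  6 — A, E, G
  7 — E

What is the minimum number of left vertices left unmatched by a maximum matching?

3

A valid assignment of size 4: 1→G, 2→A, 3→E, 5→C.
The set {1, 2, 3, 4, 6, 7} has only 3 neighbours ({A, E, G}), so by Hall's theorem at most 4 of the 7 left vertices can be matched.
That matches 4 of the 7, leaving 3 unmatched; no matching can do better.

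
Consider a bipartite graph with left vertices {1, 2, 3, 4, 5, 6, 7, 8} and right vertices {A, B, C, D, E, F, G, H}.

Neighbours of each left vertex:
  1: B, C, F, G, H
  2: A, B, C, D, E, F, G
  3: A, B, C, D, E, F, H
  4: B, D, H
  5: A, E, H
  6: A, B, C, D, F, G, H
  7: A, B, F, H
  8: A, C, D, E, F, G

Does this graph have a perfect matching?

Yes

For example, pair 1→H, 2→A, 3→C, 4→D, 5→E, 6→B, 7→F, 8→G.
Every left vertex is matched, so this is a perfect matching.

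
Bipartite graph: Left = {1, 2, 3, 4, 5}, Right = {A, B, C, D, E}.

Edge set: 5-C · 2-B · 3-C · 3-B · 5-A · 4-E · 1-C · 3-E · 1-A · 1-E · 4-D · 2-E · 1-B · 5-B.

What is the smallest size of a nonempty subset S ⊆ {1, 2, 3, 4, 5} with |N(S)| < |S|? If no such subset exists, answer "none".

none

A matching saturating every left vertex exists, for instance 1→A, 2→E, 3→C, 4→D, 5→B.
By Hall's marriage theorem, this means |N(S)| ≥ |S| for every subset S, so no violating subset exists.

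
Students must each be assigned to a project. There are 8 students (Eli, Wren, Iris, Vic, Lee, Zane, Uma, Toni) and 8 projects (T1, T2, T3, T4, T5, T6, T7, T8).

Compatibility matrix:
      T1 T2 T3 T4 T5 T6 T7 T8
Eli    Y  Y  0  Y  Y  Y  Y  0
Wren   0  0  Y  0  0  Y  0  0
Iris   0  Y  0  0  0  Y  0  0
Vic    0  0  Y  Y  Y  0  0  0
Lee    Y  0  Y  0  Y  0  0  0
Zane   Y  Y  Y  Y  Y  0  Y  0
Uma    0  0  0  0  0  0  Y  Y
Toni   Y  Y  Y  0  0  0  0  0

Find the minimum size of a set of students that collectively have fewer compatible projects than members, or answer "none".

none

A matching saturating every student exists, for instance Eli→T7, Wren→T3, Iris→T6, Vic→T5, Lee→T1, Zane→T4, Uma→T8, Toni→T2.
By Hall's marriage theorem, this means |N(S)| ≥ |S| for every subset S, so no violating subset exists.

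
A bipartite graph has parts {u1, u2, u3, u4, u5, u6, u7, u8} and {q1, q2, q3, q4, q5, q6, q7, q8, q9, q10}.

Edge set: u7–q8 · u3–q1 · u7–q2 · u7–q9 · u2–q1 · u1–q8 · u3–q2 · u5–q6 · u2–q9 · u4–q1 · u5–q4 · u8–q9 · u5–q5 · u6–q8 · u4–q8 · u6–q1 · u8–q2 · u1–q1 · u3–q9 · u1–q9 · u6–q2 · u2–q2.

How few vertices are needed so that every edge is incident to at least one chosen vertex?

The 5 edges u1–q9, u2–q2, u3–q1, u4–q8, u5–q6 form a matching, so any vertex cover needs at least 5 vertices (one per matched edge).
Conversely {u5, q1, q2, q8, q9} meets every edge and has exactly 5 vertices, so 5 is optimal.

5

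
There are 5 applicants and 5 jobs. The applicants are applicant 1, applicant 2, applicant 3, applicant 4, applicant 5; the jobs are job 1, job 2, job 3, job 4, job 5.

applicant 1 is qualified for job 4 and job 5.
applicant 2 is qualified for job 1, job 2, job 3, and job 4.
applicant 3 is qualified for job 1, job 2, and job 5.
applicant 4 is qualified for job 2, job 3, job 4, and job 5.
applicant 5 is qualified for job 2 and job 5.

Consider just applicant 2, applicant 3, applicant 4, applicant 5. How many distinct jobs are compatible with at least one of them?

5

The union of neighbours of {applicant 2, applicant 3, applicant 4, applicant 5} is {job 1, job 2, job 3, job 4, job 5}, which has 5 elements.
Since |N(S)| = 5 ≥ |S| = 4, Hall's condition holds for this subset.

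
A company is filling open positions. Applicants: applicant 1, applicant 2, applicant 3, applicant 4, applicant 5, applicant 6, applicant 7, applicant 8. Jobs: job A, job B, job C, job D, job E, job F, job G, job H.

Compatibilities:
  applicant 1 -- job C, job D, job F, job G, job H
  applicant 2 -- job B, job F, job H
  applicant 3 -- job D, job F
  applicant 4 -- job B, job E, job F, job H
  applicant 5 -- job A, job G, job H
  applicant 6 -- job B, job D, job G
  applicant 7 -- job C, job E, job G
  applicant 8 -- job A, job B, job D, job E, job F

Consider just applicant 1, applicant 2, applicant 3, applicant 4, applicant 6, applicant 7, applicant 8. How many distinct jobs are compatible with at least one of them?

The union of neighbours of {applicant 1, applicant 2, applicant 3, applicant 4, applicant 6, applicant 7, applicant 8} is {job A, job B, job C, job D, job E, job F, job G, job H}, which has 8 elements.
Since |N(S)| = 8 ≥ |S| = 7, Hall's condition holds for this subset.

8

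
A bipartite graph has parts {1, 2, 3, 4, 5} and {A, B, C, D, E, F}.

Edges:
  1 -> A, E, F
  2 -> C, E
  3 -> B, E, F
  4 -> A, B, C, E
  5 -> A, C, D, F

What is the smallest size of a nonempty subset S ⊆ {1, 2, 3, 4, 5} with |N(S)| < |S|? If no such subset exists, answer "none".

none

A matching saturating every left vertex exists, for instance 1→E, 2→C, 3→B, 4→A, 5→F.
By Hall's marriage theorem, this means |N(S)| ≥ |S| for every subset S, so no violating subset exists.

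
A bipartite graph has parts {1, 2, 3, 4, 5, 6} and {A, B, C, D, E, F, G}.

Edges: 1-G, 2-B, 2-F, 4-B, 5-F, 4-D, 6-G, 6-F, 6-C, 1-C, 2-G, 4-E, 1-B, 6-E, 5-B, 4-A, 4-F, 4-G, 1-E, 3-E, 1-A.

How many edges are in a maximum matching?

6

One maximum matching: 1-A, 2-F, 3-E, 4-G, 5-B, 6-C.
This saturates every left vertex, so 6 is the maximum.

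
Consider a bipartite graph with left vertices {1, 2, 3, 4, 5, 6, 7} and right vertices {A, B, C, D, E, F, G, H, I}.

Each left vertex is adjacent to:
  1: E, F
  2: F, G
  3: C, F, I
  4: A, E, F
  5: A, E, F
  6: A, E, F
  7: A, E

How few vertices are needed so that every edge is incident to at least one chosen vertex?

A maximum matching has 5 edges (e.g. 1–F, 2–G, 3–C, 4–A, 5–E).
By König's theorem the minimum vertex cover has the same size. One such cover is {2, 3, A, E, F}.

5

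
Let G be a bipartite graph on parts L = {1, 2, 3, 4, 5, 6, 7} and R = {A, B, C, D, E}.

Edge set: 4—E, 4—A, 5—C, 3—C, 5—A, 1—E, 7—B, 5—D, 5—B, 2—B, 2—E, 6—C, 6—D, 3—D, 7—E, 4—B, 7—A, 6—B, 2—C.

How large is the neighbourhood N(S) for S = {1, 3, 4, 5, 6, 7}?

The union of neighbours of {1, 3, 4, 5, 6, 7} is {A, B, C, D, E}, which has 5 elements.
Since |N(S)| = 5 < |S| = 6, Hall's condition fails for this subset.

5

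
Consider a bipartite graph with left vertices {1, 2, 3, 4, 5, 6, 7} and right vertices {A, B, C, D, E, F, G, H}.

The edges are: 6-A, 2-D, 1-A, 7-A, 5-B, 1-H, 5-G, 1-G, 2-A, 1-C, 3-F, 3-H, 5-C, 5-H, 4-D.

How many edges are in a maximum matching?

For example, pair 1–C, 2–A, 3–F, 4–D, 5–B.
The set {2, 4, 6, 7} has only 2 neighbours ({A, D}), so by Hall's theorem at most 5 of the 7 left vertices can be matched.

5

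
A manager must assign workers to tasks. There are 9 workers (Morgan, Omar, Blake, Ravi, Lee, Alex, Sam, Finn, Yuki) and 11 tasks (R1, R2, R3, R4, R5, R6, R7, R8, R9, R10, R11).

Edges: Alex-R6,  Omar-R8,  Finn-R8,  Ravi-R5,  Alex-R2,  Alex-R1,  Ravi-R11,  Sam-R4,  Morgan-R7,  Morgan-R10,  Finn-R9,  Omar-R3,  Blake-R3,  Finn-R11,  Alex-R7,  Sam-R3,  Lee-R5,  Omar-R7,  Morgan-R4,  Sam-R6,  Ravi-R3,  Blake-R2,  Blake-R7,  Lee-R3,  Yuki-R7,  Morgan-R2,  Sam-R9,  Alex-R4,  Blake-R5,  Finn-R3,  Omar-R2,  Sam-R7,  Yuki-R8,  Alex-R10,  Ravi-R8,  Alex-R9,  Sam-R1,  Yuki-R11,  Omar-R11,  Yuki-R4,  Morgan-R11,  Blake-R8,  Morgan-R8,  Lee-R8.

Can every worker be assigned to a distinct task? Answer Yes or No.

Yes

A valid assignment of size 9: Morgan–R4, Omar–R2, Blake–R3, Ravi–R11, Lee–R5, Alex–R6, Sam–R9, Finn–R8, Yuki–R7.
All 9 workers are covered.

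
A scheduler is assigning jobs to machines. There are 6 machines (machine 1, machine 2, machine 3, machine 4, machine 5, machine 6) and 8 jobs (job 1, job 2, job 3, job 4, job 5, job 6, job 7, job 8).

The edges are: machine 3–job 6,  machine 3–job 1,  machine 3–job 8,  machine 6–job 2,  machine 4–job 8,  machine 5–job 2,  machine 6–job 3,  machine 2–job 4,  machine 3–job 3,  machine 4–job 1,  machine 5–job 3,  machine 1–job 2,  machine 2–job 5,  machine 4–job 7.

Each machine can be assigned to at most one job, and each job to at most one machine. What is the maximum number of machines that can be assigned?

5

One maximum matching: machine 1-job 2, machine 2-job 4, machine 3-job 1, machine 4-job 8, machine 5-job 3.
The set {machine 1, machine 5, machine 6} has only 2 neighbours ({job 2, job 3}), so by Hall's theorem at most 5 of the 6 machines can be matched.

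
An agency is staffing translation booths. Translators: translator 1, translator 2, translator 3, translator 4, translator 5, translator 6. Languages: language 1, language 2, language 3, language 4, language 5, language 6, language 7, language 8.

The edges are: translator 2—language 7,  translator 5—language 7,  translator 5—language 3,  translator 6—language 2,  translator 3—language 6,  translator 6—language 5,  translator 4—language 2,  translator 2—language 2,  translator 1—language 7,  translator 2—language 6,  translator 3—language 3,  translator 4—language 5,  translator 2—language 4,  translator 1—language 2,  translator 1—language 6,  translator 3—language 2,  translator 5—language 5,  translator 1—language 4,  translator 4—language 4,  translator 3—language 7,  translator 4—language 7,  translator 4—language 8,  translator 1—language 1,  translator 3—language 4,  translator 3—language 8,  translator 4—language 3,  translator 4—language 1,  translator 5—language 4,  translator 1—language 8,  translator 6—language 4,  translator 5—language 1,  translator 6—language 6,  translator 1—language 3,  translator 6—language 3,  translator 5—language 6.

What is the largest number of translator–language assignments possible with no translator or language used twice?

A valid assignment of size 6: translator 1→language 8, translator 2→language 4, translator 3→language 3, translator 4→language 7, translator 5→language 6, translator 6→language 2.
This saturates every translator, so 6 is the maximum.

6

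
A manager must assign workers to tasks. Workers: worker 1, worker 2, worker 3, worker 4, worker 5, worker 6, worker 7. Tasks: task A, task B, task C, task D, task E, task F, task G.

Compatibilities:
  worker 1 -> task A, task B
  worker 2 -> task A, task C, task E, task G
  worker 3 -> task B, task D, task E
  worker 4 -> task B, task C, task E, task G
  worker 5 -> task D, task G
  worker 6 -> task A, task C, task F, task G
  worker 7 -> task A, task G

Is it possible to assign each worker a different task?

One maximum matching: worker 1-task A, worker 2-task C, worker 3-task B, worker 4-task E, worker 5-task D, worker 6-task F, worker 7-task G.
All 7 workers are covered.

Yes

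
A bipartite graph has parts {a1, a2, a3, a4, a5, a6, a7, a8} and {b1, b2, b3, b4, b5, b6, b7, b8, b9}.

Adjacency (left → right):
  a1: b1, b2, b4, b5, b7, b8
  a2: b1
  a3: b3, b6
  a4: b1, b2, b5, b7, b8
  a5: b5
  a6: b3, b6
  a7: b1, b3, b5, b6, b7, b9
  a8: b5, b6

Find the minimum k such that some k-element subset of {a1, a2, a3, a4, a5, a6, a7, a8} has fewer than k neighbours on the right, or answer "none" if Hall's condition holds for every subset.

4

Take S = {a3, a5, a6, a8}. Its neighbourhood is {b3, b5, b6}, so |N(S)| = 3 < |S| = 4.
Every subset of size less than 4 has at least as many neighbours as members, so 4 is the minimum.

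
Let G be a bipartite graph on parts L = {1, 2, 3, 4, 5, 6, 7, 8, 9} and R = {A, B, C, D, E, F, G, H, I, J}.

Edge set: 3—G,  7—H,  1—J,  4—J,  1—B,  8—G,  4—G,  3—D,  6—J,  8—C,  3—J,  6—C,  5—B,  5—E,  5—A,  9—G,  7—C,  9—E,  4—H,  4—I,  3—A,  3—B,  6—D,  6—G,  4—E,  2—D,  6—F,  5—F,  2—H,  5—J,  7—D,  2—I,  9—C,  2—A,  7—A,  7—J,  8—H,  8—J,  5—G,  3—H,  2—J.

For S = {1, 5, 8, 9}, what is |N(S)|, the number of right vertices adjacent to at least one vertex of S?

The union of neighbours of {1, 5, 8, 9} is {A, B, C, E, F, G, H, J}, which has 8 elements.
Since |N(S)| = 8 ≥ |S| = 4, Hall's condition holds for this subset.

8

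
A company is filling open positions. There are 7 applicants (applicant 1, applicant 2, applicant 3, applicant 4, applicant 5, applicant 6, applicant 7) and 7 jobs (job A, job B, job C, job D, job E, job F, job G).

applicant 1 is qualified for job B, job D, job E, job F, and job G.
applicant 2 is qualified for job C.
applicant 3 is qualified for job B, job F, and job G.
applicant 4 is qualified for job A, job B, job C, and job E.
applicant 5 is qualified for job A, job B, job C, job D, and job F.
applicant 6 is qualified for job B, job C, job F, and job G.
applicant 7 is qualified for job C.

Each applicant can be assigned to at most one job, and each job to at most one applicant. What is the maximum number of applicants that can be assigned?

For example, pair applicant 1→job B, applicant 2→job C, applicant 3→job F, applicant 4→job A, applicant 5→job D, applicant 6→job G.
The set {applicant 2, applicant 7} has only 1 neighbour ({job C}), so by Hall's theorem at most 6 of the 7 applicants can be matched.

6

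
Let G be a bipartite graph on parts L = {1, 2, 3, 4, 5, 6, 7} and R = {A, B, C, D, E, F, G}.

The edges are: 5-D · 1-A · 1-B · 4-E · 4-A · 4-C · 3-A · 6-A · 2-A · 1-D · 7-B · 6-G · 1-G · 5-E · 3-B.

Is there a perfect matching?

The set {2, 3, 7} has only 2 neighbours ({A, B}), so by Hall's theorem at most 6 of the 7 left vertices can be matched.
Hence no matching covers every left vertex.

No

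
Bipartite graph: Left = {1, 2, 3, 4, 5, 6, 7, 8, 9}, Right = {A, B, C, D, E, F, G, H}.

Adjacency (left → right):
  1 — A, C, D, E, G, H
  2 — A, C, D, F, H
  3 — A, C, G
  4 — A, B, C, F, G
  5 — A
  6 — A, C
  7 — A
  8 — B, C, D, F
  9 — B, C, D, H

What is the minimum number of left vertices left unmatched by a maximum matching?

A valid assignment of size 8: 1→E, 2→H, 3→G, 4→F, 5→A, 6→C, 8→D, 9→B.
The set {5, 7} has only 1 neighbour ({A}), so by Hall's theorem at most 8 of the 9 left vertices can be matched.
That matches 8 of the 9, leaving 1 unmatched; no matching can do better.

1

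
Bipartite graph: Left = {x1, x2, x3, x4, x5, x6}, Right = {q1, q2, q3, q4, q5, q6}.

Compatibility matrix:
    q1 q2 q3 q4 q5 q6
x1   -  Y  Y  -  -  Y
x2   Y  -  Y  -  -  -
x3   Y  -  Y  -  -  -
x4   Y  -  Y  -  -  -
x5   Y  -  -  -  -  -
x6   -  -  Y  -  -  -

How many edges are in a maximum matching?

3

One maximum matching: x1→q6, x2→q1, x3→q3.
The set {x2, x3, x4, x5, x6} has only 2 neighbours ({q1, q3}), so by Hall's theorem at most 3 of the 6 left vertices can be matched.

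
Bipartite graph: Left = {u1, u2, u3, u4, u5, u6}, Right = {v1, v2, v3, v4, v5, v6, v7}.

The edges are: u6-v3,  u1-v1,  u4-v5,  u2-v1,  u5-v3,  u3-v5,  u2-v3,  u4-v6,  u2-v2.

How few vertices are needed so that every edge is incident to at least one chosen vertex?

5

The 5 edges u1–v1, u2–v2, u3–v5, u4–v6, u5–v3 form a matching, so any vertex cover needs at least 5 vertices (one per matched edge).
Conversely {u1, u2, u3, u4, v3} meets every edge and has exactly 5 vertices, so 5 is optimal.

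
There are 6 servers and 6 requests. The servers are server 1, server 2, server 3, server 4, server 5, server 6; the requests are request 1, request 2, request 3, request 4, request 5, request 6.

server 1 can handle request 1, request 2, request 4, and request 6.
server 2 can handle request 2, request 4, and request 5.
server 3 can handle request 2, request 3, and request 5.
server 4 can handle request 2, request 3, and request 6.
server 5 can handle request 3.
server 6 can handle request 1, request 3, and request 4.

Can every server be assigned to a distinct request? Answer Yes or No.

For example, pair server 1–request 1, server 2–request 5, server 3–request 2, server 4–request 6, server 5–request 3, server 6–request 4.
Every server is matched, so this is a perfect matching.

Yes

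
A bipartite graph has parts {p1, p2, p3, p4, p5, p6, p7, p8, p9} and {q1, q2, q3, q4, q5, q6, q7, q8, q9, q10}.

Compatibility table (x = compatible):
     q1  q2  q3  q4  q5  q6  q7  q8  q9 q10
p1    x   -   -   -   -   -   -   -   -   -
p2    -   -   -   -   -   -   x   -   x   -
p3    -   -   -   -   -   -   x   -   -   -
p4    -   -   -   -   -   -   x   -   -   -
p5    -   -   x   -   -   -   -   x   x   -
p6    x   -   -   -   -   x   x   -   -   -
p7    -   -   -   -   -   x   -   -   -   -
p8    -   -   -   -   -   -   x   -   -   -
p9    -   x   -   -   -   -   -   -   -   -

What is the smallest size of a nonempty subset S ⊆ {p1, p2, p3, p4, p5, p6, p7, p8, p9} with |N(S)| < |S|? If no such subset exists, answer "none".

2

Take S = {p3, p4}. Its neighbourhood is {q7}, so |N(S)| = 1 < |S| = 2.
No single vertex violates Hall's condition since each has at least one neighbour, so 2 is the minimum.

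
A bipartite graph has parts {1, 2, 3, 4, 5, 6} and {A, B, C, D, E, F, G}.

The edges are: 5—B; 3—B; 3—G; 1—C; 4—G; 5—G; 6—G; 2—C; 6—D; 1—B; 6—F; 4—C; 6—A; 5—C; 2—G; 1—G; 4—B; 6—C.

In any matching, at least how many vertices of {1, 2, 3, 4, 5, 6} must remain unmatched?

2

For example, pair 1→C, 2→G, 3→B, 6→A.
The set {1, 2, 3, 4, 5} has only 3 neighbours ({B, C, G}), so by Hall's theorem at most 4 of the 6 left vertices can be matched.
That matches 4 of the 6, leaving 2 unmatched; no matching can do better.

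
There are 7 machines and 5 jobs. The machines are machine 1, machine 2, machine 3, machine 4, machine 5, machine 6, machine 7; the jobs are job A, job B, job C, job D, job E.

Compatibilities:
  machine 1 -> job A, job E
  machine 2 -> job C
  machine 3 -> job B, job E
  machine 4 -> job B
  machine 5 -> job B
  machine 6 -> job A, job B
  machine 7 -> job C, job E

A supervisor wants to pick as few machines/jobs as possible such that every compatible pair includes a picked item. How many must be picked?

4

The 4 edges machine 1–job A, machine 2–job C, machine 3–job E, machine 4–job B form a matching, so any vertex cover needs at least 4 vertices (one per matched edge).
Conversely {job A, job B, job C, job E} meets every edge and has exactly 4 vertices, so 4 is optimal.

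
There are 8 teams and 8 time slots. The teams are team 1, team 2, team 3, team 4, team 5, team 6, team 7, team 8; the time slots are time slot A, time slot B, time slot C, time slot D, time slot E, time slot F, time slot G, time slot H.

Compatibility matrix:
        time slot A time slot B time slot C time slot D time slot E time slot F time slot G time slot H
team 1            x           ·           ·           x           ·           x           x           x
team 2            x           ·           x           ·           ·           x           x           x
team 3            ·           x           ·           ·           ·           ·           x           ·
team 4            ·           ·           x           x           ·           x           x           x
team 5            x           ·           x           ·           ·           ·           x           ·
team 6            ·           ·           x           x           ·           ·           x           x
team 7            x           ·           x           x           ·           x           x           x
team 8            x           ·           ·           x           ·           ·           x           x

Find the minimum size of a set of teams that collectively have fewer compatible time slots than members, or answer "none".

7

Take S = {team 1, team 2, team 4, team 5, team 6, team 7, team 8}. Its neighbourhood is {time slot A, time slot C, time slot D, time slot F, time slot G, time slot H}, so |N(S)| = 6 < |S| = 7.
Every subset of size less than 7 has at least as many neighbours as members, so 7 is the minimum.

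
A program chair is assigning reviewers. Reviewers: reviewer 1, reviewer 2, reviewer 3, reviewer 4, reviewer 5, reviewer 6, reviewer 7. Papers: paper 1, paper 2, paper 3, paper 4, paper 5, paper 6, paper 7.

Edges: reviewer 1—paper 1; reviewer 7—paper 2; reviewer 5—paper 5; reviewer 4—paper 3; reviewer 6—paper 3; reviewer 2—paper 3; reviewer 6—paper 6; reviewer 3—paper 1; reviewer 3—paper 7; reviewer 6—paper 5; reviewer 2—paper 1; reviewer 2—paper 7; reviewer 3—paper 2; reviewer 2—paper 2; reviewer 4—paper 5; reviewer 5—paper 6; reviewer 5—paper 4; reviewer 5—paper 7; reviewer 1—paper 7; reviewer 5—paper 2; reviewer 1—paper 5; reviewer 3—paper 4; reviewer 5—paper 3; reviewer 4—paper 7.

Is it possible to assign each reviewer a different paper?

A valid assignment of size 7: reviewer 1-paper 5, reviewer 2-paper 1, reviewer 3-paper 4, reviewer 4-paper 7, reviewer 5-paper 6, reviewer 6-paper 3, reviewer 7-paper 2.
All 7 reviewers are covered.

Yes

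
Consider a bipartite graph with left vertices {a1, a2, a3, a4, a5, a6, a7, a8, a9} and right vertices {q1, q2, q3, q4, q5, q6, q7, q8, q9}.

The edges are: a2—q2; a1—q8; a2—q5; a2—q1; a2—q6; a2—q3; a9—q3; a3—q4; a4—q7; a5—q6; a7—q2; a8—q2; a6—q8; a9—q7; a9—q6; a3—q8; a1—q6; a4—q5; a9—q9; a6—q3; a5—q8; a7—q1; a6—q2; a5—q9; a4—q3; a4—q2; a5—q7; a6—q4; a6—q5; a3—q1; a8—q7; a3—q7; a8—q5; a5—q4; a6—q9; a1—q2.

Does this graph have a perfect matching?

One maximum matching: a1–q8, a2–q1, a3–q4, a4–q5, a5–q9, a6–q3, a7–q2, a8–q7, a9–q6.
All 9 left vertices are covered.

Yes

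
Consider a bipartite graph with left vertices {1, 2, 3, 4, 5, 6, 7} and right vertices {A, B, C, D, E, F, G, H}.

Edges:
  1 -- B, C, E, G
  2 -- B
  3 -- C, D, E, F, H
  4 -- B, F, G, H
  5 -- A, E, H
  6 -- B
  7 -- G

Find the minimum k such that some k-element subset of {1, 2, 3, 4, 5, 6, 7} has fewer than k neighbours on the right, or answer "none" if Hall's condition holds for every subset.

Take S = {2, 6}. Its neighbourhood is {B}, so |N(S)| = 1 < |S| = 2.
No single vertex violates Hall's condition since each has at least one neighbour, so 2 is the minimum.

2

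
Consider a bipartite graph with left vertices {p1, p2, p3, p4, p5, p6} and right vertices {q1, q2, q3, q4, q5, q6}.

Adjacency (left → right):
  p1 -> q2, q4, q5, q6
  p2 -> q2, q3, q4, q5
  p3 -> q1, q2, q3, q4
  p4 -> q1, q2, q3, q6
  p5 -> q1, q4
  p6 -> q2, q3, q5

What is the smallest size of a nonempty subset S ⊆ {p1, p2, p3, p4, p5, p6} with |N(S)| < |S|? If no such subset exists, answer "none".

A matching saturating every left vertex exists, for instance p1→q6, p2→q5, p3→q4, p4→q3, p5→q1, p6→q2.
By Hall's marriage theorem, this means |N(S)| ≥ |S| for every subset S, so no violating subset exists.

none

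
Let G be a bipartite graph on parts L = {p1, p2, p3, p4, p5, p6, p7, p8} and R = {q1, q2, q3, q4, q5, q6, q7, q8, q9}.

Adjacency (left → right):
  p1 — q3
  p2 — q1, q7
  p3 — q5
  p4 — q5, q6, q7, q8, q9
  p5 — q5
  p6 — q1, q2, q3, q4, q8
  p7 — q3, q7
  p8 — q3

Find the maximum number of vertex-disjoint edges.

A valid assignment of size 6: p1→q3, p2→q1, p3→q5, p4→q9, p6→q4, p7→q7.
The set {p1, p3, p5, p8} has only 2 neighbours ({q3, q5}), so by Hall's theorem at most 6 of the 8 left vertices can be matched.

6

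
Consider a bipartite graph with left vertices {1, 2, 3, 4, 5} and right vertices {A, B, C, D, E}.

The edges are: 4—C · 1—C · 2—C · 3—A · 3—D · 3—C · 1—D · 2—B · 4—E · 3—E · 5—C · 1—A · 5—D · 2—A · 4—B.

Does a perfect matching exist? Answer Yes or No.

For example, pair 1→A, 2→B, 3→D, 4→E, 5→C.
All 5 left vertices are covered.

Yes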